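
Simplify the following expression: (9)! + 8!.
403,200

Solution: (9)! + 8! = (9)·8! + 8! = (9+1)·8! = 10·8! = 403,200.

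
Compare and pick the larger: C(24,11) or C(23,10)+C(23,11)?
Equal

Explanation: By Pascal's identity: C(24,11) = C(23,10)+C(23,11) = 2,496,144. Equal.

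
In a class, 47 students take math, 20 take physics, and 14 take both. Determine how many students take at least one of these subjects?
53

Reasoning: |A∪B| = |A|+|B|-|A∩B| = 47+20-14 = 53.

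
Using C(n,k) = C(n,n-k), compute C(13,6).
1,716

Solution: C(13,6) = C(13,7) = 1,716.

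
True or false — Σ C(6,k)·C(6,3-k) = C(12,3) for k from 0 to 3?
Vandermonde's identity gives C(12,3) = 220; RHS C(12,3) = 220.
Final answer: True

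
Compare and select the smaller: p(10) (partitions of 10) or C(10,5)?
p(10)
Pentagonal recurrence p(n) = p(n−1) + p(n−2) − p(n−5) − p(n−7) + …: p(10) = p(9) + p(8) − p(5) − p(3) = 30 + 22 − 7 − 3 = 42; C(10,5) = 252.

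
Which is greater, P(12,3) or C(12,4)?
P(12,3)

Explanation: P(12,3)=1,320, C(12,4)=495.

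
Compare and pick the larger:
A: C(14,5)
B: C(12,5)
A=C(14,5)=2,002, B=C(12,5)=792.
Final answer: A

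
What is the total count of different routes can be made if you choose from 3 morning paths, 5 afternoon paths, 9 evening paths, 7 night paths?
945

Reasoning: By the multiplication principle: 3 × 5 × 9 × 7 = 945.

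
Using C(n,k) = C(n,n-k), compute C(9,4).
126

Explanation: C(9,4) = C(9,5) = 126.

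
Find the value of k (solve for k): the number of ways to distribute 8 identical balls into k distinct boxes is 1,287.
Stars and bars: the count is C(8+k−1, k−1), increasing in k. k=4: C(11,3) = 165, k=5: C(12,4) = 495, k=6: C(13,5) = 1,287 ✓. So k = 6.

Answer: 6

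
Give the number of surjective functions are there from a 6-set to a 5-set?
Onto functions = 5! × S(6,5)
First compute S(6,5) via recurrence:
Using the Stirling recurrence: S(n,k) = k·S(n-1,k) + S(n-1,k-1)
S(6,5) = 5·S(5,5) + S(5,4)
         = 5·1 + 10
         = 5 + 10
         = 15
Then: 120 × 15 = 1,800

Answer: 1,800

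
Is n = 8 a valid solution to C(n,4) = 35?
No

Solution: C(8,4) = 8·7·6·5/4! = 1,680/24 = 70, which does not equal 35.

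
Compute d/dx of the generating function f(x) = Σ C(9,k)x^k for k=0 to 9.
Σ k·C(9,k)x^(k-1) for k=1 to 9

Reasoning: Term-by-term differentiation gives Σ k·C(9,k)x^{k-1} for k=1 to 9.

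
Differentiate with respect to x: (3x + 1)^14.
42(3x + 1)^13
Chain rule: 14(3x+1)^{13} × 3 = 42(3x+1)^{13}.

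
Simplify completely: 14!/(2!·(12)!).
91

This is C(14,2) = 91.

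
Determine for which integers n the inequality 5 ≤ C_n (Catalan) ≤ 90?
3, 4, 5

Solution: C_2=2; C_3=5; C_4=14; C_5=42; C_6=132. So valid n = 3, 4, 5.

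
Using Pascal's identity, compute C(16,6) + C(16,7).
19,448

Solution: C(16,6) + C(16,7) = C(17,7) = 19,448.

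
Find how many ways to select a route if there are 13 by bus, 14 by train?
27

By the addition principle: 13 + 14 = 27.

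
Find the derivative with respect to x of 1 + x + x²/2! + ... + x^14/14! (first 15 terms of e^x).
1 + x + x²/2! + ... + x^13/13!

Reasoning: Differentiating term by term gives the first 14 terms of e^x.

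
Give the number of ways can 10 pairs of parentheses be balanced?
16,796

Working:
Using the Catalan number formula: C_n = C(2n, n) / (n+1)
C_10 = C(20, 10) / (10+1)
     = 184756 / 11
     = 16,796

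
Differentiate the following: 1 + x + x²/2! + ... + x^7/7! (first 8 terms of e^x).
1 + x + x²/2! + ... + x^6/6!

Explanation: Differentiating term by term gives the first 7 terms of e^x.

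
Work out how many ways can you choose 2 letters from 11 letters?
55

Explanation: C(11,2) = 11! / (2! × (11-2)!)
         = 11! / (2! × 9!)
         = 55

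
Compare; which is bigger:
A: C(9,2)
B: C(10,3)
A=C(9,2)=36, B=C(10,3)=120.

Answer: B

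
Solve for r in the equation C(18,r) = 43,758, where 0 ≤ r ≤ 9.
8

Reasoning: C(18,r) is increasing for 0 ≤ r ≤ 9. Stepping up (C(18,r+1) = C(18,r)·(18−r)/(r+1)): C(18,1) = 18, C(18,2) = 153, C(18,3) = 816, C(18,4) = 3,060, C(18,5) = 8,568, C(18,6) = 18,564, C(18,7) = 31,824, C(18,8) = 43,758 ✓. So r = 8.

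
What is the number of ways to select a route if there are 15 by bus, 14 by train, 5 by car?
By the addition principle: 15 + 14 + 5 = 34.
Final answer: 34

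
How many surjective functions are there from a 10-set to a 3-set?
55,980

Solution: Onto functions = 3! × S(10,3)
First compute S(10,3) via recurrence:
Using the Stirling recurrence: S(n,k) = k·S(n-1,k) + S(n-1,k-1)
S(10,3) = 3·S(9,3) + S(9,2)
         = 3·3025 + 255
         = 9075 + 255
         = 9,330
Then: 6 × 9330 = 55,980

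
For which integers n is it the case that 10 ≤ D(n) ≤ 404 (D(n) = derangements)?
Using D(n) = (n−1)[D(n−1) + D(n−2)] with D(1)=0, D(2)=1: D(4)=9; D(5)=44; D(6)=265; D(7)=1,854. So valid n = 5, 6.
Final answer: 5, 6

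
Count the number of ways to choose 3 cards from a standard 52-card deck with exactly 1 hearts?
9,633

Working:
13 hearts and 39 non-hearts: C(13,1) × C(39,2) = 13 × 741 = 9,633.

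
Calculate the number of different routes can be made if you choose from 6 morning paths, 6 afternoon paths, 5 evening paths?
By the multiplication principle: 6 × 6 × 5 = 180.
Final answer: 180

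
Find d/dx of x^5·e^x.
(5x^4 + x^5)e^x

Product rule: d/dx[x^5]·e^x + x^5·d/dx[e^x] = 5x^{4}e^x + x^5e^x.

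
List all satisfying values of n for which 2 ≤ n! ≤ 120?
2, 3, 4, 5

Solution: n! is strictly increasing; 2! = 2 and 5! = 120, so valid n = 2, 3, 4, 5.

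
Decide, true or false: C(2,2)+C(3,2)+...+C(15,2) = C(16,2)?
False

Reasoning: Hockey stick identity gives Σ = C(16,3) = 560; RHS C(16,2) = 120.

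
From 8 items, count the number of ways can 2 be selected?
28

Explanation: C(8,2) = 8! / (2! × (8-2)!)
         = 8! / (2! × 6!)
         = 28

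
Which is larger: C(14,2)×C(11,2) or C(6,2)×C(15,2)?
C(14,2)×C(11,2)=5,005, C(6,2)×C(15,2)=1,575.
Final answer: C(14,2)×C(11,2)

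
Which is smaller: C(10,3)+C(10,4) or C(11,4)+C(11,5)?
First=330, Second=792.
Final answer: C(10,3)+C(10,4)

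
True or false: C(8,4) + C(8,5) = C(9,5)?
True

Solution: Pascal's identity: LHS = 70 + 56 = 126; RHS = C(9,5) = 126. Both sides agree, so the statement holds.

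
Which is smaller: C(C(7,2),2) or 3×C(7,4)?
C(C(7,2),2)=210, 3×C(7,4)=105.
Final answer: 3×C(7,4)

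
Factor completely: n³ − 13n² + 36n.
n(n − 4)(n − 9)

Reasoning: n³ − 13n² + 36n = n(n² − 13n + 36) = n(n − 4)(n − 9).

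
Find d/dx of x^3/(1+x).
(3x^2(1+x) - x^3)/(1+x)²

Quotient rule: [3x^{2}(1+x) - x^3]/(1+x)².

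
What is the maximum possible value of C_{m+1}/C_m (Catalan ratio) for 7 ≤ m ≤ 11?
46/13

Reasoning: C_{m+1}/C_m = 2(2m+1)/(m+2), which increases with m. Maximum at m = 11: 2·23/13 = 46/13.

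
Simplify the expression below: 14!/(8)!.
2,162,160

This equals 14×13×...×9 = 2,162,160.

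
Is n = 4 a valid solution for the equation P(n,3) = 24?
Yes

Working:
P(4,3) = 4·3·2 = 24, which equals 24.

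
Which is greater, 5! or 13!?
5!=120, 13!=6,227,020,800. 13! > 5!.

Answer: 13!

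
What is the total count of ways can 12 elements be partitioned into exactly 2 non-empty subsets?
2,047

Explanation: This equals S(12,2), the Stirling number of the 2nd kind.
Using the Stirling recurrence: S(n,k) = k·S(n-1,k) + S(n-1,k-1)
S(12,2) = 2·S(11,2) + S(11,1)
         = 2·1023 + 1
         = 2046 + 1
         = 2,047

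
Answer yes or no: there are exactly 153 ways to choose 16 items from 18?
Yes

Reasoning: C(18,16) = 153.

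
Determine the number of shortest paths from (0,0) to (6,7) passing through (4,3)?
525

Solution: To (4,3): C(7,4)=35. From there: C(6,2)=15. Total: 525.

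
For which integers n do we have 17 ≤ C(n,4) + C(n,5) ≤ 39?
6

Solution: C(5,4)+C(5,5)=6; C(6,4)+C(6,5)=21; C(7,4)+C(7,5)=56. So valid n = 6.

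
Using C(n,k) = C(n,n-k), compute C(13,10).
C(13,10) = C(13,3) = 286.

Answer: 286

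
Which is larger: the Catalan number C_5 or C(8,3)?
C(8,3)

Reasoning: C_5 = C(10,5)/(5+1) = 252/6 = 42; C(8,3) = 56.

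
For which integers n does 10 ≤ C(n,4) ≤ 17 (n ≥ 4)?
6
C(5,4)=5; C(6,4)=15; C(7,4)=35. So valid n = 6.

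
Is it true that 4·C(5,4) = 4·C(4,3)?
False

Explanation: Absorption identity k·C(n,k) = n·C(n-1,k-1). LHS = 4·5 = 20; RHS = 4·4 = 16.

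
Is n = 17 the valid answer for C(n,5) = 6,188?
Yes

Solution: C(17,5) = 17·16·15·14·13/5! = 742,560/120 = 6,188, which equals 6,188.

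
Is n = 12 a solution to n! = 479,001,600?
Yes

Reasoning: 12! = 12·11! = 12·39,916,800 = 479,001,600, which equals 479,001,600.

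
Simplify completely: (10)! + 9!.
3,991,680

Explanation: (10)! + 9! = (10)·9! + 9! = (10+1)·9! = 11·9! = 3,991,680.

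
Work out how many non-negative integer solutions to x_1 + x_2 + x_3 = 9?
C(9+3-1, 3-1) = 55.
Final answer: 55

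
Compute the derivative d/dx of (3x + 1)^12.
36(3x + 1)^11

Explanation: Chain rule: 12(3x+1)^{11} × 3 = 36(3x+1)^{11}.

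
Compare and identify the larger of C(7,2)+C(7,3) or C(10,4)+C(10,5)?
First=56, Second=462.
Final answer: C(10,4)+C(10,5)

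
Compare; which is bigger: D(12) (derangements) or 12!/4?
D(12)

D(12) = (12-1)·[D(11) + D(10)] = 11·[14,684,570 + 1,334,961] = 176,214,841; 12!/4 = 479,001,600/4 = 119,750,400.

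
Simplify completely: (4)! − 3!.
18
(4)! − 3! = (4)·3! − 3! = (4−1)·3! = 3·3! = 18.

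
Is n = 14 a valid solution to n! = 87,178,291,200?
Yes

Explanation: 14! = 14·13! = 14·6,227,020,800 = 87,178,291,200, which equals 87,178,291,200.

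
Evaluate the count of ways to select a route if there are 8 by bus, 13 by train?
By the addition principle: 8 + 13 = 21.

Answer: 21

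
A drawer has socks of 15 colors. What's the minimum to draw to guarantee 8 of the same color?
106
Worst case: 7 of each = 105. One more: 106.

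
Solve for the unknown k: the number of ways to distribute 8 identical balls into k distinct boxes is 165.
Stars and bars: the count is C(8+k−1, k−1), increasing in k. k=2: C(9,1) = 9, k=3: C(10,2) = 45, k=4: C(11,3) = 165 ✓. So k = 4.
Final answer: 4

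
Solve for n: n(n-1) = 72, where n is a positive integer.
9

Explanation: n² − n − 72 = 0, so n = (1 ± √(1 + 4·72))/2 = (1 ± √289)/2 = (1 ± 17)/2, i.e. n = 9 or n = -8. Taking the positive root, n = 9 (check: 9×8 = 72).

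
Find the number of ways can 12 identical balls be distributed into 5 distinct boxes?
1,820

Solution: C(12+5-1, 5-1) = C(16, 4) = 1,820.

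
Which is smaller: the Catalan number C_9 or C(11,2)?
C(11,2)

Explanation: C_9 = C(18,9)/(9+1) = 48,620/10 = 4,862; C(11,2) = 55.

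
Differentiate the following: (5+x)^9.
Using the power rule: d/dx (5+x)^9 = 9(5+x)^{8}.
Final answer: 9(5+x)^8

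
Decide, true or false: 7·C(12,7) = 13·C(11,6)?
False

Working:
Absorption identity k·C(n,k) = n·C(n-1,k-1). LHS = 7·792 = 5,544; RHS = 13·462 = 6,006.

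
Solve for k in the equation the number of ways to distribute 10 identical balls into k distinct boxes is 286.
4

Reasoning: Stars and bars: the count is C(10+k−1, k−1), increasing in k. k=2: C(11,1) = 11, k=3: C(12,2) = 66, k=4: C(13,3) = 286 ✓. So k = 4.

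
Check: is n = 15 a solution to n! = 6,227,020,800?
15! = 15·14! = 15·87,178,291,200 = 1,307,674,368,000, which does not equal 6,227,020,800.
Final answer: No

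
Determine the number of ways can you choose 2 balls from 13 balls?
78

Solution: C(13,2) = 13! / (2! × (13-2)!)
         = 13! / (2! × 11!)
         = 78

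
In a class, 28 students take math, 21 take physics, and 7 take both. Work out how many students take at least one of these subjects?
|A∪B| = |A|+|B|-|A∩B| = 28+21-7 = 42.

Answer: 42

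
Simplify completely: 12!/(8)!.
11,880

This equals 12×11×...×9 = 11,880.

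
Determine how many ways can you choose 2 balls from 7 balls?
21

Working:
C(7,2) = 7! / (2! × (7-2)!)
         = 7! / (2! × 5!)
         = 21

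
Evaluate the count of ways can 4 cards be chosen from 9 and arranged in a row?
3,024

Working:
P(9,4) = 9!/(9-4)! = 3,024.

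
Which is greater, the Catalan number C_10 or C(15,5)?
C_10 = C(20,10)/(10+1) = 184,756/11 = 16,796; C(15,5) = 3,003.

Answer: C_10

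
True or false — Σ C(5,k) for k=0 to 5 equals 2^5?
True

Explanation: Binomial theorem: Σ C(5,k) = (1+1)^5 = 2^5 = 32; RHS 2^5 = 32.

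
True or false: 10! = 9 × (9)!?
10! = 10 × 9! = 3,628,800, but 9 × 9! = 3,265,920.

Answer: False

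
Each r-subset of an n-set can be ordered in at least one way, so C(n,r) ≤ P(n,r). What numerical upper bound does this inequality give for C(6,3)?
120

Working:
P(6,3) = 6·5·4 = 120, so C(6,3) ≤ 120. (The bound is loose by a factor of 3! = 6: C(6,3) = 120/6 = 20.)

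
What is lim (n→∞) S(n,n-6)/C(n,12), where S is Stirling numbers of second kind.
10395

Solution: The leading term of S(n,n-6) as a polynomial in n is (11)!!·C(n,12), so the ratio → (11)!! = 10395.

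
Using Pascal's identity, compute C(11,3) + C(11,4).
495

Explanation: C(11,3) + C(11,4) = C(12,4) = 495.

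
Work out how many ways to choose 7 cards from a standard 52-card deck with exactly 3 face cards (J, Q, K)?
20,105,800

Working:
12 face cards and 40 non-face cards: C(12,3) × C(40,4) = 220 × 91,390 = 20,105,800.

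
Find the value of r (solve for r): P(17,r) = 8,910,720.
6

Solution: P(17,r) = 17·16·…·(17−r+1), a product of r factors. Multiplying down from 17: 17 = 17; 17·16 = 272; 17·16·15 = 4,080; 17·16·15·14 = 57,120; 17·16·15·14·13 = 742,560; 17·16·15·14·13·12 = 8,910,720 ✓ (6 factors). So r = 6.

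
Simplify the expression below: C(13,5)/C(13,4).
9/5

Working:
C(n,k+1)/C(n,k) = (n−k)/(k+1). Here (13−4)/(4+1) = 9/5 = 9/5.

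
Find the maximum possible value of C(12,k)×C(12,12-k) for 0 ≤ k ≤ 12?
C(12,k)·C(12,12-k) = C(12,k)², maximised at the centre k = 6: C(12,6)² = 853,776.

Answer: 853,776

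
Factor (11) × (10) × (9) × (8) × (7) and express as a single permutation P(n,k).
P(11,5) = 11!/(6)!

Solution: Product of 5 consecutive descending integers starting at 11: P(11,5) = 11!/6! = 55,440.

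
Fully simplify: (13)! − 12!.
(13)! − 12! = (13)·12! − 12! = (13−1)·12! = 12·12! = 5,748,019,200.

Answer: 5,748,019,200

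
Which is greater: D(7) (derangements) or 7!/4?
D(7) = (7-1)·[D(6) + D(5)] = 6·[265 + 44] = 1,854; 7!/4 = 5,040/4 = 1,260.

Answer: D(7)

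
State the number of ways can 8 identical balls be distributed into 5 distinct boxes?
495

Reasoning: C(8+5-1, 5-1) = C(12, 4) = 495.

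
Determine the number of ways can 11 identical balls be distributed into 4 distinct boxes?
364

Explanation: C(11+4-1, 4-1) = C(14, 3) = 364.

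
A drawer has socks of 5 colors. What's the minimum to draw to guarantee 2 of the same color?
6

Reasoning: Worst case: 1 of each = 5. One more: 6.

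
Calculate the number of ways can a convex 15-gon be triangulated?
Using the Catalan number formula: C_n = C(2n, n) / (n+1)
C_13 = C(26, 13) / (13+1)
     = 10400600 / 14
     = 742,900
Final answer: 742,900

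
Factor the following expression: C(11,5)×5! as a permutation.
C(11,5)×5! = [11!/(5!(6)!)]×5! = 11!/(6)! = P(11,5) = 55,440.
Final answer: P(11,5)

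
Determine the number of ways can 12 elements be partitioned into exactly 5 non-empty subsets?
This equals S(12,5), the Stirling number of the 2nd kind.
Using the Stirling recurrence: S(n,k) = k·S(n-1,k) + S(n-1,k-1)
S(12,5) = 5·S(11,5) + S(11,4)
         = 5·246730 + 145750
         = 1233650 + 145750
         = 1,379,400

Answer: 1,379,400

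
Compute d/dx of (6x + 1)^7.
42(6x + 1)^6

Explanation: Chain rule: 7(6x+1)^{6} × 6 = 42(6x+1)^{6}.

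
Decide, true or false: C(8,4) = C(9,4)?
LHS = C(8,4) = 70; RHS = C(9,4) = 126. 70 ≠ 126, so the statement does not hold.

Answer: False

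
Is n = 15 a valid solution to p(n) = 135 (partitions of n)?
No

Working:
Pentagonal recurrence p(n) = p(n−1) + p(n−2) − p(n−5) − p(n−7) + …: p(15) = p(14) + p(13) − p(10) − p(8) + p(3) + p(0) = 135 + 101 − 42 − 22 + 3 + 1 = 176, which does not equal 135.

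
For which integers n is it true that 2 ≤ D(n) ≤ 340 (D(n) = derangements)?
3, 4, 5, 6

Reasoning: Using D(n) = (n−1)[D(n−1) + D(n−2)] with D(1)=0, D(2)=1: D(2)=1; D(3)=2; D(4)=9; D(5)=44; D(6)=265; D(7)=1,854. So valid n = 3, 4, 5, 6.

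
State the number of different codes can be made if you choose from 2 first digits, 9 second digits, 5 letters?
90
By the multiplication principle: 2 × 9 × 5 = 90.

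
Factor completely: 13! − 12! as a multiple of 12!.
12 × 12! = 5,748,019,200

Reasoning: 13! − 12! = 13·12! − 12! = (13 − 1)·12! = 12 × 12! = 5,748,019,200.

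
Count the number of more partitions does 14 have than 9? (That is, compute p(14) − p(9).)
Pentagonal recurrence p(n) = p(n−1) + p(n−2) − p(n−5) − p(n−7) + …: p(14) = p(13) + p(12) − p(9) − p(7) + p(2) = 101 + 77 − 30 − 15 + 2 = 135.
p(9) = p(8) + p(7) − p(4) − p(2) = 22 + 15 − 5 − 2 = 30.
Difference = 135 − 30 = 105.

Answer: 105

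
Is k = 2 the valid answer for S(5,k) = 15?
S(5,2) = 2·S(4,2) + S(4,1) = 2·7 + 1 = 15, which equals 15.
Final answer: Yes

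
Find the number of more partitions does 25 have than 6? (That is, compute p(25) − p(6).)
Pentagonal recurrence p(n) = p(n−1) + p(n−2) − p(n−5) − p(n−7) + …: p(25) = p(24) + p(23) − p(20) − p(18) + p(13) + p(10) − p(3) = 1,575 + 1,255 − 627 − 385 + 101 + 42 − 3 = 1,958.
p(6) = p(5) + p(4) − p(1) = 7 + 5 − 1 = 11.
Difference = 1,958 − 11 = 1,947.

Answer: 1,947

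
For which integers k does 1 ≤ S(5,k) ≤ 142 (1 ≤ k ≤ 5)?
1, 2, 3, 4, 5

Working:
S(5,1)=1; S(5,2)=15; S(5,3)=25; S(5,4)=10; S(5,5)=1. So valid k = 1, 2, 3, 4, 5.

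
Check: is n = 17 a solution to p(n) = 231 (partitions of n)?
No
Pentagonal recurrence p(n) = p(n−1) + p(n−2) − p(n−5) − p(n−7) + …: p(17) = p(16) + p(15) − p(12) − p(10) + p(5) + p(2) = 231 + 176 − 77 − 42 + 7 + 2 = 297, which does not equal 231.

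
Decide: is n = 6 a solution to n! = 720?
6! = 6·5! = 6·120 = 720, which equals 720.
Final answer: Yes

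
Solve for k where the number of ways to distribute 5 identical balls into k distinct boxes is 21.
3

Solution: Stars and bars: the count is C(5+k−1, k−1), increasing in k. k=2: C(6,1) = 6, k=3: C(7,2) = 21 ✓. So k = 3.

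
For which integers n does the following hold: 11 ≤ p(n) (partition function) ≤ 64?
6, 7, 8, 9, 10, 11

Explanation: Tabulating p(n) via p(n) = p(n−1) + p(n−2) − p(n−5) − p(n−7) + …: p(5)=7; p(6)=11; p(7)=15; p(8)=22; p(9)=30; p(10)=42; p(11)=56; p(12)=77. So valid n = 6, 7, 8, 9, 10, 11.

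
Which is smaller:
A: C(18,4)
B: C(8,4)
B

Reasoning: A=C(18,4)=3,060, B=C(8,4)=70.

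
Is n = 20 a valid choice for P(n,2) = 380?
Yes

Explanation: P(20,2) = 20·19 = 380, which equals 380.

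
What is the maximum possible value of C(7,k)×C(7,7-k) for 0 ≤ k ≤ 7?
C(7,k)·C(7,7-k) = C(7,k)², maximised at the centre k = 3: C(7,3)² = 1,225.
Final answer: 1,225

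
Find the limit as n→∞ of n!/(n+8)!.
n!/(n+8)! = 1/[(n+1)(n+2)···(n+8)] → 0 as n → ∞.

Answer: 0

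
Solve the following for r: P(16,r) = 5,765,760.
6

Explanation: P(16,r) = 16·15·…·(16−r+1), a product of r factors. Multiplying down from 16: 16 = 16; 16·15 = 240; 16·15·14 = 3,360; 16·15·14·13 = 43,680; 16·15·14·13·12 = 524,160; 16·15·14·13·12·11 = 5,765,760 ✓ (6 factors). So r = 6.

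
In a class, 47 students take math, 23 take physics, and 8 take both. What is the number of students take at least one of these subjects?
62

Working:
|A∪B| = |A|+|B|-|A∩B| = 47+23-8 = 62.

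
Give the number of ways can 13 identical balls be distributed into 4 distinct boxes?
560

C(13+4-1, 4-1) = C(16, 3) = 560.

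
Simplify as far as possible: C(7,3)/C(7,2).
5/3

C(n,k+1)/C(n,k) = (n−k)/(k+1). Here (7−2)/(2+1) = 5/3 = 5/3.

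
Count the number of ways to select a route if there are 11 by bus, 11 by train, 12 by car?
By the addition principle: 11 + 11 + 12 = 34.
Final answer: 34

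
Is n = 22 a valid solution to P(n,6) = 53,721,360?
Yes

Working:
P(22,6) = 22·21·20·19·18·17 = 53,721,360, which equals 53,721,360.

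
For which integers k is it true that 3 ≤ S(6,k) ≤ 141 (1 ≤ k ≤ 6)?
S(6,1)=1; S(6,2)=31; S(6,3)=90; S(6,4)=65; S(6,5)=15; S(6,6)=1. So valid k = 2, 3, 4, 5.
Final answer: 2, 3, 4, 5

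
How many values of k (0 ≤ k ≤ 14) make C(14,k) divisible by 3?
Checking C(14,k) mod 3 for k = 0..14: divisible at k = 6, 7, 8. That's 3 values.

Answer: 3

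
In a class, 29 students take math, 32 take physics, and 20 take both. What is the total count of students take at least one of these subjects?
41

|A∪B| = |A|+|B|-|A∩B| = 29+32-20 = 41.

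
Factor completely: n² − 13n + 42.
(n − 6)(n − 7)

Working:
Seek roots whose sum is 13 and product is 42: (6, 7). So n² − 13n + 42 = (n − 6)(n − 7).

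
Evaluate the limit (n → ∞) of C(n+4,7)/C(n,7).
Both numerator and denominator grow as n^7/7! for large n, so the ratio → 1.
Final answer: 1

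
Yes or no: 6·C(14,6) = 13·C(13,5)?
No
Absorption identity k·C(n,k) = n·C(n-1,k-1). LHS = 6·3003 = 18,018; RHS = 13·1287 = 16,731.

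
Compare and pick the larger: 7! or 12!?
7!=5,040, 12!=479,001,600. 12! > 7!.

Answer: 12!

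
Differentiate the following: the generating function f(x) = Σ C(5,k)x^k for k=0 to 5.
Σ k·C(5,k)x^(k-1) for k=1 to 5

Solution: Term-by-term differentiation gives Σ k·C(5,k)x^{k-1} for k=1 to 5.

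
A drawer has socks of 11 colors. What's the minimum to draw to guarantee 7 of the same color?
Worst case: 6 of each = 66. One more: 67.

Answer: 67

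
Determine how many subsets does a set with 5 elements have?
Each element can be included or excluded: 2^5 = 32.
Final answer: 32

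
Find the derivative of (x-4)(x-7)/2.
(2x - 11)/2

Solution: d/dx[(x-4)(x-7)] = (x-7) + (x-4) = 2x - 11. Dividing by 2 gives (2x - 11)/2.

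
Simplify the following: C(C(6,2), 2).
105

Reasoning: C(6,2) = 15, then C(15, 2) = 105.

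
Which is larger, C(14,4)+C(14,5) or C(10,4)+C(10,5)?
C(14,4)+C(14,5)

Working:
First=3,003, Second=462.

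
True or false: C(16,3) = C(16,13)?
C(16,3) = C(16,16-3) by the symmetry property; both equal 560.
Final answer: True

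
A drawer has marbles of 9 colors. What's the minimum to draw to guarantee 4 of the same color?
28

Reasoning: Worst case: 3 of each = 27. One more: 28.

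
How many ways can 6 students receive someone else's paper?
265

Solution: Using D(n) = (n-1)[D(n-1) + D(n-2)]:
D(6) = (6-1) × [D(5) + D(4)]
      = 5 × [44 + 9]
      = 5 × 53
      = 265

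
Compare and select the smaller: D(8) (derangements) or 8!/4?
8!/4
D(8) = (8-1)·[D(7) + D(6)] = 7·[1,854 + 265] = 14,833; 8!/4 = 40,320/4 = 10,080.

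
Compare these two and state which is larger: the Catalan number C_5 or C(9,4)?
C_5 = C(10,5)/(5+1) = 252/6 = 42; C(9,4) = 126.

Answer: C(9,4)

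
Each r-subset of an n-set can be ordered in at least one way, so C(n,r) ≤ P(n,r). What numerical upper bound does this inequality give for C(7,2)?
42

Reasoning: P(7,2) = 7·6 = 42, so C(7,2) ≤ 42. (The bound is loose by a factor of 2! = 2: C(7,2) = 42/2 = 21.)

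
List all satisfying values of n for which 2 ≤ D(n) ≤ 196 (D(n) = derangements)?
Using D(n) = (n−1)[D(n−1) + D(n−2)] with D(1)=0, D(2)=1: D(2)=1; D(3)=2; D(4)=9; D(5)=44; D(6)=265. So valid n = 3, 4, 5.
Final answer: 3, 4, 5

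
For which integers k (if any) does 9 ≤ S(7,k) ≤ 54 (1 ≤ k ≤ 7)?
6
S(7,1)=1; S(7,2)=63; S(7,3)=301; S(7,4)=350; S(7,5)=140; S(7,6)=21; S(7,7)=1. So valid k = 6.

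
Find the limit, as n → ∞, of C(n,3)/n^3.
1/6

Solution: C(n,3) ≈ n^3/3! for large n. Limit = 1/3! = 1/6.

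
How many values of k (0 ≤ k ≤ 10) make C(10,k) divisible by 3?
7

Checking C(10,k) mod 3 for k = 0..10: divisible at k = 2, 3, 4, 5, 6, 7, 8. That's 7 values.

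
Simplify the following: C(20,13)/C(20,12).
8/13

C(n,k+1)/C(n,k) = (n−k)/(k+1). Here (20−12)/(12+1) = 8/13 = 8/13.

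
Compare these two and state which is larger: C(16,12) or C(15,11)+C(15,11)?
C(15,11)+C(15,11)

Reasoning: C(16,12)=1,820; C(15,11)+C(15,11)=1,365+1,365=2,730.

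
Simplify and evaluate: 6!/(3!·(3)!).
This is C(6,3) = 20.

Answer: 20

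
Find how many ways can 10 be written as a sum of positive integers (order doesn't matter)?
42

Explanation: Pentagonal recurrence p(n) = p(n−1) + p(n−2) − p(n−5) − p(n−7) + …: p(10) = p(9) + p(8) − p(5) − p(3) = 30 + 22 − 7 − 3 = 42.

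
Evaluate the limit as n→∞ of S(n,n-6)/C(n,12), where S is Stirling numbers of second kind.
The leading term of S(n,n-6) as a polynomial in n is (11)!!·C(n,12), so the ratio → (11)!! = 10395.
Final answer: 10395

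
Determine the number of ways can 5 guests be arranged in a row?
Arrangements of 5 distinct objects: 5! = 120.

Answer: 120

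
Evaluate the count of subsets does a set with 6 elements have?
64

Solution: Each element can be included or excluded: 2^6 = 64.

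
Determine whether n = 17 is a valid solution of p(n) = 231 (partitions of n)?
No

Pentagonal recurrence p(n) = p(n−1) + p(n−2) − p(n−5) − p(n−7) + …: p(17) = p(16) + p(15) − p(12) − p(10) + p(5) + p(2) = 231 + 176 − 77 − 42 + 7 + 2 = 297, which does not equal 231.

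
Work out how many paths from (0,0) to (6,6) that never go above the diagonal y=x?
132

Reasoning: Counted by the Catalan number C_6: C_6 = C(12,6)/(6+1) = 924/7 = 132.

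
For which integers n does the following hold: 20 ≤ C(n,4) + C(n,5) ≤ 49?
6

Working:
C(5,4)+C(5,5)=6; C(6,4)+C(6,5)=21; C(7,4)+C(7,5)=56. So valid n = 6.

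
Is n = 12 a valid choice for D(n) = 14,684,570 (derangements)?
No

D(12) = (12-1)·[D(11) + D(10)] = 11·[14,684,570 + 1,334,961] = 176,214,841, which does not equal 14,684,570.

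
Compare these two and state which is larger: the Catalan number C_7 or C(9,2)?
C_7 = C(14,7)/(7+1) = 3,432/8 = 429; C(9,2) = 36.
Final answer: C_7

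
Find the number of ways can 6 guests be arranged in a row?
720

Solution: Arrangements of 6 distinct objects: 6! = 720.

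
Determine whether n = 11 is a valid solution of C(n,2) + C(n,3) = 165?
No

Working:
C(11,2) + C(11,3) = 55 + 165 = 220, which does not equal 165.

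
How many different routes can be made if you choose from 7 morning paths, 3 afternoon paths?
By the multiplication principle: 7 × 3 = 21.
Final answer: 21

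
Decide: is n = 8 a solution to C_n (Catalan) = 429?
No

C_8 = C(16,8)/(8+1) = 12,870/9 = 1,430, which does not equal 429.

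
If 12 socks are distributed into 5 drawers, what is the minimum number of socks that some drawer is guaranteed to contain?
3
Pigeonhole: ⌈12/5⌉ = 3.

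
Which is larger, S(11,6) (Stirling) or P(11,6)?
P(11,6)

Working:
S(11,6) = 6·S(10,6) + S(10,5) = 6·22,827 + 42,525 = 179,487; P(11,6) = 332,640.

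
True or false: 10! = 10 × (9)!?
By definition n! = n × (n-1)!, so 10! = 10 × 9!.
Final answer: True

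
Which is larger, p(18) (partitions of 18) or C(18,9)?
C(18,9)

Solution: Pentagonal recurrence p(n) = p(n−1) + p(n−2) − p(n−5) − p(n−7) + …: p(18) = p(17) + p(16) − p(13) − p(11) + p(6) + p(3) = 297 + 231 − 101 − 56 + 11 + 3 = 385; C(18,9) = 48,620.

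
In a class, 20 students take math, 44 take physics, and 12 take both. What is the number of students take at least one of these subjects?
|A∪B| = |A|+|B|-|A∩B| = 20+44-12 = 52.
Final answer: 52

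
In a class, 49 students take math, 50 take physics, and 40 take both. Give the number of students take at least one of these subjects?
|A∪B| = |A|+|B|-|A∩B| = 49+50-40 = 59.

Answer: 59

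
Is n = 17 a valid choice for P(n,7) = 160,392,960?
No

Working:
P(17,7) = 17·16·15·14·13·12·11 = 98,017,920, which does not equal 160,392,960.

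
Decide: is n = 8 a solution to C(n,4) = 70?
Yes

Solution: C(8,4) = 8·7·6·5/4! = 1,680/24 = 70, which equals 70.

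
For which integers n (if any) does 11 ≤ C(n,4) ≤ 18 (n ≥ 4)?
6

Solution: C(5,4)=5; C(6,4)=15; C(7,4)=35. So valid n = 6.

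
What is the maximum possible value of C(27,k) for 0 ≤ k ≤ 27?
20,058,300

Reasoning: Maximum at k = 13 or k = 14: C(27,13) = 20,058,300.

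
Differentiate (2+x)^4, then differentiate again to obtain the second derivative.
12(2+x)^2

Solution: First derivative: 4(2+x)^{3}. Second derivative: 4·3·(2+x)^{2} = 12(2+x)^{2}.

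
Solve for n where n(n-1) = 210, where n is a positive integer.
15

Reasoning: n² − n − 210 = 0, so n = (1 ± √(1 + 4·210))/2 = (1 ± √841)/2 = (1 ± 29)/2, i.e. n = 15 or n = -14. Taking the positive root, n = 15 (check: 15×14 = 210).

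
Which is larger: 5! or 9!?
5!=120, 9!=362,880. 9! > 5!.

Answer: 9!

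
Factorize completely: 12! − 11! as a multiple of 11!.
11 × 11! = 439,084,800

Explanation: 12! − 11! = 12·11! − 11! = (12 − 1)·11! = 11 × 11! = 439,084,800.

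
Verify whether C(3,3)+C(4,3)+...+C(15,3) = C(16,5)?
False

Explanation: Hockey stick identity gives Σ = C(16,4) = 1,820; RHS C(16,5) = 4,368.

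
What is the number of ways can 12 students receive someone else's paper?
176,214,841
Using D(n) = (n-1)[D(n-1) + D(n-2)]:
D(12) = (12-1) × [D(11) + D(10)]
      = 11 × [14684570 + 1334961]
      = 11 × 16019531
      = 176,214,841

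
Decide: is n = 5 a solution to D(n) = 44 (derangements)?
D(5) = (5-1)·[D(4) + D(3)] = 4·[9 + 2] = 44, which equals 44.
Final answer: Yes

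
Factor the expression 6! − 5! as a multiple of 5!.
5 × 5! = 600

Solution: 6! − 5! = 6·5! − 5! = (6 − 1)·5! = 5 × 5! = 600.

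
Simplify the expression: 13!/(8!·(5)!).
1,287

Explanation: This is C(13,8) = 1,287.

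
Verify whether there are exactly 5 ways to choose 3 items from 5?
C(5,3) = 10 ≠ 5.

Answer: False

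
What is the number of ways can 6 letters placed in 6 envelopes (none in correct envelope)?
265

Working:
Using D(n) = (n-1)[D(n-1) + D(n-2)]:
D(6) = (6-1) × [D(5) + D(4)]
      = 5 × [44 + 9]
      = 5 × 53
      = 265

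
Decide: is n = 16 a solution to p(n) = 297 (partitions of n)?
No

Working:
Pentagonal recurrence p(n) = p(n−1) + p(n−2) − p(n−5) − p(n−7) + …: p(16) = p(15) + p(14) − p(11) − p(9) + p(4) + p(1) = 176 + 135 − 56 − 30 + 5 + 1 = 231, which does not equal 297.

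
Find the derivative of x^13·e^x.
Product rule: d/dx[x^13]·e^x + x^13·d/dx[e^x] = 13x^{12}e^x + x^13e^x.

Answer: (13x^12 + x^13)e^x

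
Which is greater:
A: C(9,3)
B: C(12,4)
A=C(9,3)=84, B=C(12,4)=495.
Final answer: B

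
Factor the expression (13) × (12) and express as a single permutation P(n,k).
P(13,2) = 13!/(11)!

Explanation: Product of 2 consecutive descending integers starting at 13: P(13,2) = 13!/11! = 156.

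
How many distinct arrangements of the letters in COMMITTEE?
45,360

Reasoning: Word has 9 letters (C=1, O=1, M=2, I=1, T=2, E=2). Arrangements: 9!/Π(k!) = 45,360.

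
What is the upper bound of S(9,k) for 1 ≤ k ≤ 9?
7,770

Reasoning: Row S(9,k) for k = 1..9 (via S(n,k) = k·S(n−1,k) + S(n−1,k−1)): 1, 255, 3,025, 7,770, 6,951, 2,646, 462, 36, 1. The row is unimodal; maximum at k = 4: 7,770.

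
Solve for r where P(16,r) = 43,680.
4

Working:
P(16,r) = 16·15·…·(16−r+1), a product of r factors. Multiplying down from 16: 16 = 16; 16·15 = 240; 16·15·14 = 3,360; 16·15·14·13 = 43,680 ✓ (4 factors). So r = 4.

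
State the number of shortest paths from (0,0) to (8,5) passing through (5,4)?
504

Reasoning: To (5,4): C(9,5)=126. From there: C(4,3)=4. Total: 504.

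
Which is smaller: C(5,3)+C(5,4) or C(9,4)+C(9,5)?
C(5,3)+C(5,4)

First=15, Second=252.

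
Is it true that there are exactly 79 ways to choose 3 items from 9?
C(9,3) = 84 ≠ 79.

Answer: False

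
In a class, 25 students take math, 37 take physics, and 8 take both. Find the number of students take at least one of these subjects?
54
|A∪B| = |A|+|B|-|A∩B| = 25+37-8 = 54.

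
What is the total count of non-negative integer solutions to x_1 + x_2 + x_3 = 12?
91

Solution: C(12+3-1, 3-1) = 91.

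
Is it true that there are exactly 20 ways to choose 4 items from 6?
False

Reasoning: C(6,4) = 15 ≠ 20.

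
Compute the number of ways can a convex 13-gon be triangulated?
58,786

Using the Catalan number formula: C_n = C(2n, n) / (n+1)
C_11 = C(22, 11) / (11+1)
     = 705432 / 12
     = 58,786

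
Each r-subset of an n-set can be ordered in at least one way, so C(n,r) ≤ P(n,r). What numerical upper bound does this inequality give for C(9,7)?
181,440

Working:
P(9,7) = 9·8·7·6·5·4·3 = 181,440, so C(9,7) ≤ 181,440. (The bound is loose by a factor of 7! = 5,040: C(9,7) = 181,440/5,040 = 36.)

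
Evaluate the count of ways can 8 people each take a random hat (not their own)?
14,833

Solution: Using D(n) = (n-1)[D(n-1) + D(n-2)]:
D(8) = (8-1) × [D(7) + D(6)]
      = 7 × [1854 + 265]
      = 7 × 2119
      = 14,833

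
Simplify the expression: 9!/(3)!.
60,480
This equals 9×8×...×4 = 60,480.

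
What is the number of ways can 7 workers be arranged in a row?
5,040

Solution: Arrangements of 7 distinct objects: 7! = 5,040.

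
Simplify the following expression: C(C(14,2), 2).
C(14,2) = 91, then C(91, 2) = 4,095.

Answer: 4,095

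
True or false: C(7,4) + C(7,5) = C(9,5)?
False

Explanation: Pascal's identity gives C(8,5) = 56, whereas C(9,5) = 126.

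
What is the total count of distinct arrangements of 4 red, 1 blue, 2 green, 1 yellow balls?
840

Solution: Multinomial: 8!/(4! × 1! × 2! × 1!) = 840.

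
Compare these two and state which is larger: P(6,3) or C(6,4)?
P(6,3)
P(6,3)=120, C(6,4)=15.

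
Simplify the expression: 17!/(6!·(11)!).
12,376

Working:
This is C(17,6) = 12,376.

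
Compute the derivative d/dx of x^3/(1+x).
Quotient rule: [3x^{2}(1+x) - x^3]/(1+x)².
Final answer: (3x^2(1+x) - x^3)/(1+x)²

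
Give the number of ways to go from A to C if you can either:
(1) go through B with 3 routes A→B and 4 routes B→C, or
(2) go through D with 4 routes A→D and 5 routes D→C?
32

Working:
Route via B: 3×4=12. Route via D: 4×5=20. Total: 32.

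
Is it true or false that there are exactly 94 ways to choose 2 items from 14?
False

Reasoning: C(14,2) = 91 ≠ 94.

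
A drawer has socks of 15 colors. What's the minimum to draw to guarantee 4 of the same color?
46

Explanation: Worst case: 3 of each = 45. One more: 46.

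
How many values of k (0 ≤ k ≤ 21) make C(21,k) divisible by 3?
16
Checking C(21,k) mod 3 for k = 0..21: divisible at k = 1, 2, 4, 5, 6, 7, 8, 10, 11, 13, 14, 15, 16, 17, 19, 20. That's 16 values.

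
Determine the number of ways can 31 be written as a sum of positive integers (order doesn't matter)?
6,842

Pentagonal recurrence p(n) = p(n−1) + p(n−2) − p(n−5) − p(n−7) + …: p(31) = p(30) + p(29) − p(26) − p(24) + p(19) + p(16) − p(9) − p(5) = 5,604 + 4,565 − 2,436 − 1,575 + 490 + 231 − 30 − 7 = 6,842.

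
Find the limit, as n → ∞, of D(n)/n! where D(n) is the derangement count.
D(n)/n! → 1/e ≈ 0.3679 as n → ∞.

Answer: 1/e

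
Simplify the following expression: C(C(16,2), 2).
7,140

C(16,2) = 120, then C(120, 2) = 7,140.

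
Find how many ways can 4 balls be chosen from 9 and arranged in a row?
3,024

Working:
P(9,4) = 9!/(9-4)! = 3,024.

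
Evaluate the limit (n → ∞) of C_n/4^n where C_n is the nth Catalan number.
C_n ~ 4^n/(n^(3/2)√π), so n^0·C_n/4^n ~ n^(0 − 3/2)/√π → 0.

Answer: 0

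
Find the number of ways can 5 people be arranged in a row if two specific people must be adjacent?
Treat pair as unit: (5-1)! arrangements × 2 internal orders = 48.

Answer: 48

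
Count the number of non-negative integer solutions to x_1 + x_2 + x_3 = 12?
C(12+3-1, 3-1) = 91.

Answer: 91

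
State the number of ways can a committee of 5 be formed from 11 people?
462
C(11,5) = 11! / (5! × (11-5)!)
         = 11! / (5! × 6!)
         = 462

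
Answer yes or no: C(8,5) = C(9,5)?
No

Solution: LHS = C(8,5) = 56; RHS = C(9,5) = 126. 56 ≠ 126, so the statement does not hold.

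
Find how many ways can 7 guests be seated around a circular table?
720

Solution: Circular arrangements: (7-1)! = 720.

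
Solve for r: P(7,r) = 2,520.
P(7,r) = 7·6·…·(7−r+1), a product of r factors. Multiplying down from 7: 7 = 7; 7·6 = 42; 7·6·5 = 210; 7·6·5·4 = 840; 7·6·5·4·3 = 2,520 ✓ (5 factors). So r = 5.
Final answer: 5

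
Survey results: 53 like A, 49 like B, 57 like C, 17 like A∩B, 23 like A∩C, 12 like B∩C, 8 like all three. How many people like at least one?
115

Solution: |A∪B∪C| = 53+49+57-17-23-12+8 = 115.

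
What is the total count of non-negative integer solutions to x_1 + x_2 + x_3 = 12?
91

Solution: C(12+3-1, 3-1) = 91.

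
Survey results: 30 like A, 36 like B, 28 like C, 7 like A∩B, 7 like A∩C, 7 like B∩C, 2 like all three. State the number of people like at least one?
75

Reasoning: |A∪B∪C| = 30+36+28-7-7-7+2 = 75.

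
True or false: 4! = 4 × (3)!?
True

Working:
By definition n! = n × (n-1)!, so 4! = 4 × 3!.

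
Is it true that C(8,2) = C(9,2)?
LHS = C(8,2) = 28; RHS = C(9,2) = 36. 28 ≠ 36, so the statement does not hold.
Final answer: False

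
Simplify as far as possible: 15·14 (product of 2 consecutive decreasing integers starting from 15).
210

Reasoning: This is P(15,2) = 15!/(13)! = 210.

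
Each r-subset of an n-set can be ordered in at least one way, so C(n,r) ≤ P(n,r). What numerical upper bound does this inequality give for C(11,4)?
7,920

Reasoning: P(11,4) = 11·10·9·8 = 7,920, so C(11,4) ≤ 7,920. (The bound is loose by a factor of 4! = 24: C(11,4) = 7,920/24 = 330.)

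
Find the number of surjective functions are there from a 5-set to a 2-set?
30

Solution: Onto functions = 2! × S(5,2)
First compute S(5,2) via recurrence:
Using the Stirling recurrence: S(n,k) = k·S(n-1,k) + S(n-1,k-1)
S(5,2) = 2·S(4,2) + S(4,1)
         = 2·7 + 1
         = 14 + 1
         = 15
Then: 2 × 15 = 30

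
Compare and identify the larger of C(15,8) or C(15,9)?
C(15,8)

C(15,8)=6,435, C(15,9)=5,005.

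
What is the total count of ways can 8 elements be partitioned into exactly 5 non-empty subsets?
1,050

Working:
This equals S(8,5), the Stirling number of the 2nd kind.
Using the Stirling recurrence: S(n,k) = k·S(n-1,k) + S(n-1,k-1)
S(8,5) = 5·S(7,5) + S(7,4)
         = 5·140 + 350
         = 700 + 350
         = 1,050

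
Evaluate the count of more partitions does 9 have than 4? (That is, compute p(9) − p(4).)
25

Pentagonal recurrence p(n) = p(n−1) + p(n−2) − p(n−5) − p(n−7) + …: p(9) = p(8) + p(7) − p(4) − p(2) = 22 + 15 − 5 − 2 = 30.
p(4) = p(3) + p(2) = 3 + 2 = 5.
Difference = 30 − 5 = 25.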